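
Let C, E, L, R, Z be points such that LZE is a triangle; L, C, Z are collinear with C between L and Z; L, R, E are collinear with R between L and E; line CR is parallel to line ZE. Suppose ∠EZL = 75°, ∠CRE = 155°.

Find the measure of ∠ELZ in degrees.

∠ELZ = 80°

1. ∠LCR = 75°  [CR∥ZE, corresponding at C]
2. ∠CRL = 25°  [linear pair at R on LE]
3. ∠CLR = 80°  [△LCR]
4. ∠ELZ = 80°  [C on LZ, R on LE]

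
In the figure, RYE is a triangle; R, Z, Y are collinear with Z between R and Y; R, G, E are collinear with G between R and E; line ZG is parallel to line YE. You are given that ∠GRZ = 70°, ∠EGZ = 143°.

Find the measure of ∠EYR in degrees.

1. ∠RGZ = 37°  [linear pair at G on RE]
2. ∠GZR = 73°  [△RZG]
3. ∠EYR = 73°  [ZG∥YE, corresponding at Z]

∠EYR = 73°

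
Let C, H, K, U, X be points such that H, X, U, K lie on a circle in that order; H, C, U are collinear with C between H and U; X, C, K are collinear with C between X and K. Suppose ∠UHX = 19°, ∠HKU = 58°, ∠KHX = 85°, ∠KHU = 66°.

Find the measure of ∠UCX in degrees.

∠UCX = 75°

1. ∠HXU = 122°  [cyclic HXUK, opposite ∠X+∠K]
2. ∠KXU = 66°  [same arc UK]
3. ∠HUX = 39°  [△HXU]
4. ∠UCX = 75°  [△XCU]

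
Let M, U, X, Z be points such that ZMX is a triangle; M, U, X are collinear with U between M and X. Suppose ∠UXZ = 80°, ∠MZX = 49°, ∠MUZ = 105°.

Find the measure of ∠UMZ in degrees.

1. ∠MXZ = 80°  [U on ray XM]
2. ∠XMZ = 51°  [△ZMX]
3. ∠UMZ = 51°  [U on ray MX]

∠UMZ = 51°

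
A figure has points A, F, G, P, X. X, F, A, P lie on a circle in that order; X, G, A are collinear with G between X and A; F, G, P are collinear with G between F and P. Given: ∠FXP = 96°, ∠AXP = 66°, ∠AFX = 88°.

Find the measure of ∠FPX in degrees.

1. ∠APX = 92°  [cyclic XFAP, opposite ∠F+∠P]
2. ∠PAX = 22°  [△XAP]
3. ∠PFX = 22°  [same arc XP]
4. ∠FPX = 62°  [△XFP]

∠FPX = 62°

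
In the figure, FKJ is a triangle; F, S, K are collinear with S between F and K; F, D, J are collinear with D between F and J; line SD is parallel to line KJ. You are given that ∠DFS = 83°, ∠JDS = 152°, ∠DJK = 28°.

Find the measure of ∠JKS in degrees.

1. ∠JFK = 83°  [S on FK, D on FJ]
2. ∠FJK = 28°  [D on ray JF]
3. ∠FKJ = 69°  [△FKJ]
4. ∠JKS = 69°  [S on ray KF]

∠JKS = 69°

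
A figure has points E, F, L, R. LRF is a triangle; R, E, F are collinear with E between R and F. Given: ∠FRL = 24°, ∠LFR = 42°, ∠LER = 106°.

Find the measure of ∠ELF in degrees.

1. ∠EFL = 42°  [E on ray FR]
2. ∠FEL = 74°  [linear pair at E on RF]
3. ∠ELF = 64°  [△LEF]

∠ELF = 64°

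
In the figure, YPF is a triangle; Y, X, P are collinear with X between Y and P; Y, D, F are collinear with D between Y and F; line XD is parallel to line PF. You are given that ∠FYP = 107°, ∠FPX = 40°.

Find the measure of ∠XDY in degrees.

∠XDY = 33°

1. ∠FPY = 40°  [X on ray PY]
2. ∠PFY = 33°  [△YPF]
3. ∠XDY = 33°  [XD∥PF, corresponding at D]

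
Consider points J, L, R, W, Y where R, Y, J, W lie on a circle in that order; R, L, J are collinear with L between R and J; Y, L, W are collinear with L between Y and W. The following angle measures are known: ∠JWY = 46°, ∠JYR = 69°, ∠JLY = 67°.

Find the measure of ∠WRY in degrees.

1. ∠JRY = 46°  [same arc YJ]
2. ∠RJY = 65°  [△RYJ]
3. ∠RLY = 113°  [linear pair at L on RJ]
4. ∠RYW = 21°  [△RLY]
5. ∠RWY = 65°  [same arc RY]
6. ∠WRY = 94°  [△RYW]

∠WRY = 94°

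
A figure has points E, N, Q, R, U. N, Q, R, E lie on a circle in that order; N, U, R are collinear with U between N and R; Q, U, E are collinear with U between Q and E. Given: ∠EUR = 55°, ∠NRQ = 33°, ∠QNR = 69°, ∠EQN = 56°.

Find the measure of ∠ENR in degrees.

1. ∠EUN = 125°  [linear pair at U on NR]
2. ∠NEQ = 33°  [same arc NQ]
3. ∠ENR = 22°  [△NUE]

∠ENR = 22°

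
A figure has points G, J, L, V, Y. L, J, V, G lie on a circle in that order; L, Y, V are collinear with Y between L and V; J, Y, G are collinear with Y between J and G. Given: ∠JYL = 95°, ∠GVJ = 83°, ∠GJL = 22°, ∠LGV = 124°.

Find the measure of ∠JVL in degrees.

1. ∠JLV = 63°  [△LYJ]
2. ∠LJV = 56°  [cyclic LJVG, opposite ∠J+∠G]
3. ∠JVL = 61°  [△LJV]

∠JVL = 61°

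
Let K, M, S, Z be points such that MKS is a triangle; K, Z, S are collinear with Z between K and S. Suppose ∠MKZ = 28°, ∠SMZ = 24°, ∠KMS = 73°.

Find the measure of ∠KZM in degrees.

1. ∠MKS = 28°  [Z on ray KS]
2. ∠KSM = 79°  [△MKS]
3. ∠MSZ = 79°  [Z on ray SK]
4. ∠MZS = 77°  [△MZS]
5. ∠KZM = 103°  [linear pair at Z on KS]

∠KZM = 103°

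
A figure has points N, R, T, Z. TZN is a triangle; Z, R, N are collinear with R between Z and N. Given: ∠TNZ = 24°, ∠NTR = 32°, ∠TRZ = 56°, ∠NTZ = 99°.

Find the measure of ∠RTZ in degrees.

1. ∠NZT = 57°  [△TZN]
2. ∠RZT = 57°  [R on ray ZN]
3. ∠RTZ = 67°  [△TZR]

∠RTZ = 67°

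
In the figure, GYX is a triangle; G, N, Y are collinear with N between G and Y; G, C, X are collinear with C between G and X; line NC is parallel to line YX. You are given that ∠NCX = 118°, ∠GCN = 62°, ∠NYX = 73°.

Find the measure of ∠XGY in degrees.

∠XGY = 45°

1. ∠GXY = 62°  [NC∥YX, corresponding at C]
2. ∠GYX = 73°  [N on ray YG]
3. ∠XGY = 45°  [△GYX]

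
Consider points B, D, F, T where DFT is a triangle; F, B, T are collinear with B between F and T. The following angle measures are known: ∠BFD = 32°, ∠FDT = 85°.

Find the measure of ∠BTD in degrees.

∠BTD = 63°

1. ∠DFT = 32°  [B on ray FT]
2. ∠DTF = 63°  [△DFT]
3. ∠BTD = 63°  [B on ray TF]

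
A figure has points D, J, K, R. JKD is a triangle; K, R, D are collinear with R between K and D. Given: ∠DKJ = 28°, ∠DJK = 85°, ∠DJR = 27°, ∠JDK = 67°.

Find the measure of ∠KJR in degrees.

∠KJR = 58°

1. ∠JKR = 28°  [R on ray KD]
2. ∠JDR = 67°  [R on ray DK]
3. ∠DRJ = 86°  [△JRD]
4. ∠JRK = 94°  [linear pair at R on KD]
5. ∠KJR = 58°  [△JKR]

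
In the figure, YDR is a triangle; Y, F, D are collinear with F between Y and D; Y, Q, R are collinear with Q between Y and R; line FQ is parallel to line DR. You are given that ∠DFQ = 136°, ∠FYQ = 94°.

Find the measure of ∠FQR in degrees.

∠FQR = 138°

1. ∠QFY = 44°  [linear pair at F on YD]
2. ∠FQY = 42°  [△YFQ]
3. ∠FQR = 138°  [linear pair at Q on YR]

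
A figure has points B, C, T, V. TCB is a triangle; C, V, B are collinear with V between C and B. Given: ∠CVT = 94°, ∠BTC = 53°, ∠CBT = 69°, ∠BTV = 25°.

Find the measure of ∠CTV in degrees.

∠CTV = 28°

1. ∠BCT = 58°  [△TCB]
2. ∠TCV = 58°  [V on ray CB]
3. ∠CTV = 28°  [△TCV]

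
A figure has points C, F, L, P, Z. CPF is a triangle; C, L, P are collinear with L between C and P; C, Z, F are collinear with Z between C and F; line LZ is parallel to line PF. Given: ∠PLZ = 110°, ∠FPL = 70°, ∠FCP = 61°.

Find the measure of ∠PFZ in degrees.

1. ∠CPF = 70°  [L on ray PC]
2. ∠CFP = 49°  [△CPF]
3. ∠PFZ = 49°  [Z on ray FC]

∠PFZ = 49°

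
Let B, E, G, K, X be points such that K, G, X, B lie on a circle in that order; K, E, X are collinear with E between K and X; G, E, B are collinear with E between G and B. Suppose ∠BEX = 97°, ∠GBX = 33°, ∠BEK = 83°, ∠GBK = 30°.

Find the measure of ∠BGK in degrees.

∠BGK = 50°

1. ∠GEK = 97°  [vertical angles at E]
2. ∠GKX = 33°  [same arc GX]
3. ∠BGK = 50°  [△KEG]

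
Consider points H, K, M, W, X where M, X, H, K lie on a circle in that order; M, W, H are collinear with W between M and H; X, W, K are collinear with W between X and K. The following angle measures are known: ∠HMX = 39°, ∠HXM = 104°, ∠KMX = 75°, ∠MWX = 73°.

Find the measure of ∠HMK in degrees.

1. ∠HKX = 39°  [same arc XH]
2. ∠HKM = 76°  [cyclic MXHK, opposite ∠X+∠K]
3. ∠HWK = 73°  [vertical angles at W]
4. ∠KHM = 68°  [△HWK]
5. ∠HMK = 36°  [△MHK]

∠HMK = 36°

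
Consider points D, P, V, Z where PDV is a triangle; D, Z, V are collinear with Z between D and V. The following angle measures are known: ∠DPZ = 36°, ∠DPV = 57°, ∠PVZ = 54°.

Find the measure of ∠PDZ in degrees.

1. ∠DVP = 54°  [Z on ray VD]
2. ∠PDV = 69°  [△PDV]
3. ∠PDZ = 69°  [Z on ray DV]

∠PDZ = 69°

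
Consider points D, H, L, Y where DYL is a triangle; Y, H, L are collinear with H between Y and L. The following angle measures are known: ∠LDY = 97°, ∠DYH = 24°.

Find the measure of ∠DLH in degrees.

∠DLH = 59°

1. ∠DYL = 24°  [H on ray YL]
2. ∠DLY = 59°  [△DYL]
3. ∠DLH = 59°  [H on ray LY]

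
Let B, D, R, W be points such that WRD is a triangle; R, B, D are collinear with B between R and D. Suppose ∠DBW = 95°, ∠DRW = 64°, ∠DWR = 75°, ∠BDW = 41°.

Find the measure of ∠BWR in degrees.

∠BWR = 31°

1. ∠RBW = 85°  [linear pair at B on RD]
2. ∠BRW = 64°  [B on ray RD]
3. ∠BWR = 31°  [△WRB]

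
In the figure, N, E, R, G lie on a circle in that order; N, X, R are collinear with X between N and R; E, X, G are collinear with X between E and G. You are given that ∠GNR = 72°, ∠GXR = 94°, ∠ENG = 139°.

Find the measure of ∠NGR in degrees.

∠NGR = 89°

1. ∠GER = 72°  [same arc RG]
2. ∠ERG = 41°  [cyclic NERG, opposite ∠N+∠R]
3. ∠EGR = 67°  [△ERG]
4. ∠GRN = 19°  [△RXG]
5. ∠NGR = 89°  [△NRG]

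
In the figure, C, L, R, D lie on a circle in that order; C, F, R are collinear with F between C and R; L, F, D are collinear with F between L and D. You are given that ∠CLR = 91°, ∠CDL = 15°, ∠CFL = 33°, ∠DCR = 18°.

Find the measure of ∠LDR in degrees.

∠LDR = 74°

1. ∠CDR = 89°  [cyclic CLRD, opposite ∠L+∠D]
2. ∠DFR = 33°  [vertical angles at F]
3. ∠CRD = 73°  [△CRD]
4. ∠LDR = 74°  [△RFD]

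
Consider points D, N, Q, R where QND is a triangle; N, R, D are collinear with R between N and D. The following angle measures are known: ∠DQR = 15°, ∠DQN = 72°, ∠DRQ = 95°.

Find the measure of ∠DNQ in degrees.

∠DNQ = 38°

1. ∠QDR = 70°  [△QRD]
2. ∠NDQ = 70°  [R on ray DN]
3. ∠DNQ = 38°  [△QND]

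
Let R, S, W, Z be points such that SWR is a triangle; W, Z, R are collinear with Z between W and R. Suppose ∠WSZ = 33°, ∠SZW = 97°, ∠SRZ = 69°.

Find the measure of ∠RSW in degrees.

1. ∠SWZ = 50°  [△SWZ]
2. ∠SRW = 69°  [Z on ray RW]
3. ∠RWS = 50°  [Z on ray WR]
4. ∠RSW = 61°  [△SWR]

∠RSW = 61°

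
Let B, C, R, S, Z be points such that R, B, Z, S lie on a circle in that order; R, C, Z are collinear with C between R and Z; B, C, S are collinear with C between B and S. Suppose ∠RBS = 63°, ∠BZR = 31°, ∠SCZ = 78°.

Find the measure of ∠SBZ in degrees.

∠SBZ = 47°

1. ∠BSR = 31°  [same arc RB]
2. ∠RCS = 102°  [linear pair at C on RZ]
3. ∠SRZ = 47°  [△RCS]
4. ∠SBZ = 47°  [same arc ZS]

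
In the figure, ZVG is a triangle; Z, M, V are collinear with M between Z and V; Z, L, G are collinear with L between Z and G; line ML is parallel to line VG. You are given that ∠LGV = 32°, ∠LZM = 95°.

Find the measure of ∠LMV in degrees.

1. ∠VGZ = 32°  [L on ray GZ]
2. ∠GZV = 95°  [M on ZV, L on ZG]
3. ∠GVZ = 53°  [△ZVG]
4. ∠LMZ = 53°  [ML∥VG, corresponding at M]
5. ∠LMV = 127°  [linear pair at M on ZV]

∠LMV = 127°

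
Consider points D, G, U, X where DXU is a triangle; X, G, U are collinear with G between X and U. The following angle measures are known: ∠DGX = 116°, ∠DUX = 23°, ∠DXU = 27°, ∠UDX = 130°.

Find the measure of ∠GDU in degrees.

∠GDU = 93°

1. ∠DGU = 64°  [linear pair at G on XU]
2. ∠DUG = 23°  [G on ray UX]
3. ∠GDU = 93°  [△DGU]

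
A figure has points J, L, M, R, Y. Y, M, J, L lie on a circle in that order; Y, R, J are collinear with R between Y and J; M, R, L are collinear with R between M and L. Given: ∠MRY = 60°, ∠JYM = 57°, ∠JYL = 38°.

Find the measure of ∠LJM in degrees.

1. ∠JLM = 57°  [same arc MJ]
2. ∠JML = 38°  [same arc JL]
3. ∠LJM = 85°  [△MJL]

∠LJM = 85°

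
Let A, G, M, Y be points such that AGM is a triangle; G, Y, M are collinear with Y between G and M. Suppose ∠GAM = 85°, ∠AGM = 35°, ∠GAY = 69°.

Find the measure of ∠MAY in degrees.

1. ∠AMG = 60°  [△AGM]
2. ∠AGY = 35°  [Y on ray GM]
3. ∠AYG = 76°  [△AGY]
4. ∠AMY = 60°  [Y on ray MG]
5. ∠AYM = 104°  [linear pair at Y on GM]
6. ∠MAY = 16°  [△AYM]

∠MAY = 16°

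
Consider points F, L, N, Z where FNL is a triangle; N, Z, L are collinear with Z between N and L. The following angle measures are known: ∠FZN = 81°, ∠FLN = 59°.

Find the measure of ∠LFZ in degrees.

∠LFZ = 22°

1. ∠FZL = 99°  [linear pair at Z on NL]
2. ∠FLZ = 59°  [Z on ray LN]
3. ∠LFZ = 22°  [△FZL]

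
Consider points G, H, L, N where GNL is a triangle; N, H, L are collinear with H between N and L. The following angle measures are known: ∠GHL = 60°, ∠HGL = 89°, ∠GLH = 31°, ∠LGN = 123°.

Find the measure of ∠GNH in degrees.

1. ∠GLN = 31°  [H on ray LN]
2. ∠GNL = 26°  [△GNL]
3. ∠GNH = 26°  [H on ray NL]

∠GNH = 26°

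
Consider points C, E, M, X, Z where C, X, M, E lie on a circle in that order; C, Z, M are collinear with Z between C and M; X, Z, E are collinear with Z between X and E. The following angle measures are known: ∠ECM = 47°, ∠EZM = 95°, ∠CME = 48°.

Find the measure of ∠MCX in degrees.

∠MCX = 37°

1. ∠CZX = 95°  [vertical angles at Z]
2. ∠CXE = 48°  [same arc CE]
3. ∠MCX = 37°  [△CZX]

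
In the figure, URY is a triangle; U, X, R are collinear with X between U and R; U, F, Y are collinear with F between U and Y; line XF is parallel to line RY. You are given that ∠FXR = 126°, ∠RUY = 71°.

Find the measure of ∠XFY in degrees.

∠XFY = 125°

1. ∠FXU = 54°  [linear pair at X on UR]
2. ∠FUX = 71°  [X on UR, F on UY]
3. ∠UFX = 55°  [△UXF]
4. ∠XFY = 125°  [linear pair at F on UY]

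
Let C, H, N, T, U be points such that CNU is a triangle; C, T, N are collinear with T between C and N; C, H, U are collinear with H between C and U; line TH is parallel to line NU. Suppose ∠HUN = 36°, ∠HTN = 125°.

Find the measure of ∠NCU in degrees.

∠NCU = 89°

1. ∠CUN = 36°  [H on ray UC]
2. ∠CTH = 55°  [linear pair at T on CN]
3. ∠CHT = 36°  [TH∥NU, corresponding at H]
4. ∠HCT = 89°  [△CTH]
5. ∠NCU = 89°  [T on CN, H on CU]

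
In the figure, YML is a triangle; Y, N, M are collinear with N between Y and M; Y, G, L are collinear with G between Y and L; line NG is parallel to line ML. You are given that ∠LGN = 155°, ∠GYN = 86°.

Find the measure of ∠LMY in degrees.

1. ∠NGY = 25°  [linear pair at G on YL]
2. ∠GNY = 69°  [△YNG]
3. ∠LMY = 69°  [NG∥ML, corresponding at N]

∠LMY = 69°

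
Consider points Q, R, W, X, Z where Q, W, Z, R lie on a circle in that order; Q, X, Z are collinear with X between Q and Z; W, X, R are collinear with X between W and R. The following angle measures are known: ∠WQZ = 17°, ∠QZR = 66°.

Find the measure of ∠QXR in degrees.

1. ∠WRZ = 17°  [same arc WZ]
2. ∠RXZ = 97°  [△ZXR]
3. ∠QXR = 83°  [linear pair at X on QZ]

∠QXR = 83°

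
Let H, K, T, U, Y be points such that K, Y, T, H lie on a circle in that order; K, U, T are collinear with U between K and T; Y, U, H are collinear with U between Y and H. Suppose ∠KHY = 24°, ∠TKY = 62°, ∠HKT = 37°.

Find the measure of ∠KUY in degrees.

1. ∠KTY = 24°  [same arc KY]
2. ∠HYT = 37°  [same arc TH]
3. ∠TUY = 119°  [△YUT]
4. ∠KUY = 61°  [linear pair at U on KT]

∠KUY = 61°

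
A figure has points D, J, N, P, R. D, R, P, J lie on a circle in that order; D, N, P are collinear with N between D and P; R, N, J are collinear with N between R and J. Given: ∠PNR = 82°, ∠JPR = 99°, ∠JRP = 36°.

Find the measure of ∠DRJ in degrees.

∠DRJ = 37°

1. ∠DNJ = 82°  [vertical angles at N]
2. ∠JDR = 81°  [cyclic DRPJ, opposite ∠D+∠P]
3. ∠JDP = 36°  [same arc PJ]
4. ∠DJR = 62°  [△DNJ]
5. ∠DRJ = 37°  [△DRJ]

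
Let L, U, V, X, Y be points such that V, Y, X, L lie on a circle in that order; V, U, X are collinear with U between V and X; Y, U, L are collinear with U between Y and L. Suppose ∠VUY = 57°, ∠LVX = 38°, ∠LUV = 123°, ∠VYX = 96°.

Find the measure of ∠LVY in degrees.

∠LVY = 103°

1. ∠VLY = 19°  [△VUL]
2. ∠VLX = 84°  [cyclic VYXL, opposite ∠Y+∠L]
3. ∠LXV = 58°  [△VXL]
4. ∠LYV = 58°  [same arc VL]
5. ∠LVY = 103°  [△VYL]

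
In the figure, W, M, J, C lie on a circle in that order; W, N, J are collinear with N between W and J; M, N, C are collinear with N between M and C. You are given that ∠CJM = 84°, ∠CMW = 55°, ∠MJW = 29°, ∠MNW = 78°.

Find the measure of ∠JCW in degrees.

1. ∠JWM = 47°  [△WNM]
2. ∠JMW = 104°  [△WMJ]
3. ∠JCW = 76°  [cyclic WMJC, opposite ∠M+∠C]

∠JCW = 76°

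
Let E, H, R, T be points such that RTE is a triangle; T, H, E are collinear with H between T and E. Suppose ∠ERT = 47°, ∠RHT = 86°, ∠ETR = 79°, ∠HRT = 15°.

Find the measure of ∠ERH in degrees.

1. ∠RET = 54°  [△RTE]
2. ∠EHR = 94°  [linear pair at H on TE]
3. ∠HER = 54°  [H on ray ET]
4. ∠ERH = 32°  [△RHE]

∠ERH = 32°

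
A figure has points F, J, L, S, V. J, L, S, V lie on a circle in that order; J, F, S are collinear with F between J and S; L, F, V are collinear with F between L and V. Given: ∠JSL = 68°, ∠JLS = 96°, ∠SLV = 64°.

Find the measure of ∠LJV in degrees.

1. ∠LJS = 16°  [△JLS]
2. ∠LVS = 16°  [same arc LS]
3. ∠LSV = 100°  [△LSV]
4. ∠LJV = 80°  [cyclic JLSV, opposite ∠J+∠S]

∠LJV = 80°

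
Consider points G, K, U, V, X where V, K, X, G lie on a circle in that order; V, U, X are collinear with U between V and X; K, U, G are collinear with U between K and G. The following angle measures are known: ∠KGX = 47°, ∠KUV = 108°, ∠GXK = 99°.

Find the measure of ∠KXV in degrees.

1. ∠GKX = 34°  [△KXG]
2. ∠KUX = 72°  [linear pair at U on VX]
3. ∠KXV = 74°  [△KUX]

∠KXV = 74°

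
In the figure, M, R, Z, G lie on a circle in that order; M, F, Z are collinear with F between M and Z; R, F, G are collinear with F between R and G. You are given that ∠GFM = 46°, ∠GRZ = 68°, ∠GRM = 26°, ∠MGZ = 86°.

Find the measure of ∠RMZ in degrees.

∠RMZ = 20°

1. ∠RFZ = 46°  [vertical angles at F]
2. ∠MZR = 66°  [△RFZ]
3. ∠MRZ = 94°  [cyclic MRZG, opposite ∠R+∠G]
4. ∠RMZ = 20°  [△MRZ]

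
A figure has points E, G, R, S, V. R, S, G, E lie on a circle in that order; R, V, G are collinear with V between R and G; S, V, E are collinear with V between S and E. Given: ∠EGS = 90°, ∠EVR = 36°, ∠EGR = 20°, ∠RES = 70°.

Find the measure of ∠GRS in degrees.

∠GRS = 16°

1. ∠GVS = 36°  [vertical angles at V]
2. ∠ESR = 20°  [same arc RE]
3. ∠RVS = 144°  [linear pair at V on RG]
4. ∠GRS = 16°  [△RVS]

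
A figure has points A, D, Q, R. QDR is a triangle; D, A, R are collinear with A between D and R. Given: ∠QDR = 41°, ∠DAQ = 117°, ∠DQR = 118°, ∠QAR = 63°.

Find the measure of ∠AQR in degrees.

∠AQR = 96°

1. ∠DRQ = 21°  [△QDR]
2. ∠ARQ = 21°  [A on ray RD]
3. ∠AQR = 96°  [△QAR]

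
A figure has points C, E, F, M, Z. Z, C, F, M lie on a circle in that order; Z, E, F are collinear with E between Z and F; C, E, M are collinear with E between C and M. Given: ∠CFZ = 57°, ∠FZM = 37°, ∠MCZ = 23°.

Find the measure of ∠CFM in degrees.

1. ∠CMZ = 57°  [same arc ZC]
2. ∠CZM = 100°  [△ZCM]
3. ∠CFM = 80°  [cyclic ZCFM, opposite ∠Z+∠F]

∠CFM = 80°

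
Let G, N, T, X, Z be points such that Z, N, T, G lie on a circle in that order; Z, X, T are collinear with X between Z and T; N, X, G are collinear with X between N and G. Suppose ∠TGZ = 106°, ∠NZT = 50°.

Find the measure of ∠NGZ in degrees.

∠NGZ = 56°

1. ∠TNZ = 74°  [cyclic ZNTG, opposite ∠N+∠G]
2. ∠NTZ = 56°  [△ZNT]
3. ∠NGZ = 56°  [same arc ZN]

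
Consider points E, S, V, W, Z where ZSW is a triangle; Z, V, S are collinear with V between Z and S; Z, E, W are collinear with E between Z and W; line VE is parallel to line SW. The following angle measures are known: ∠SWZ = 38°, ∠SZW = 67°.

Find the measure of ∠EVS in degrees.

∠EVS = 105°

1. ∠WSZ = 75°  [△ZSW]
2. ∠EVZ = 75°  [VE∥SW, corresponding at V]
3. ∠EVS = 105°  [linear pair at V on ZS]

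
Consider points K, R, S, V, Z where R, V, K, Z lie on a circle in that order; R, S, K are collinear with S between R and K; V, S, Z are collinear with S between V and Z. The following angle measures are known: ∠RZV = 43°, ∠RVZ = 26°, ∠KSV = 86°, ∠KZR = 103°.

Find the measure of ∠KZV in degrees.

∠KZV = 60°

1. ∠RKV = 43°  [same arc RV]
2. ∠VRZ = 111°  [△RVZ]
3. ∠KVZ = 51°  [△VSK]
4. ∠VKZ = 69°  [cyclic RVKZ, opposite ∠R+∠K]
5. ∠KZV = 60°  [△VKZ]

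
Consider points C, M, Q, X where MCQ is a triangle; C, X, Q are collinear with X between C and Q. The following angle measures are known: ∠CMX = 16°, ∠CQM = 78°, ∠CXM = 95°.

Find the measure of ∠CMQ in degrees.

1. ∠MCX = 69°  [△MCX]
2. ∠MCQ = 69°  [X on ray CQ]
3. ∠CMQ = 33°  [△MCQ]

∠CMQ = 33°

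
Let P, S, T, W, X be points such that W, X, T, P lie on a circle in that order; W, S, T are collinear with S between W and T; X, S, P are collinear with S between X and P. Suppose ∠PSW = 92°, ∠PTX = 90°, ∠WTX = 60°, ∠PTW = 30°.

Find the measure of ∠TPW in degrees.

1. ∠WPX = 60°  [same arc WX]
2. ∠PWT = 28°  [△WSP]
3. ∠TPW = 122°  [△WTP]

∠TPW = 122°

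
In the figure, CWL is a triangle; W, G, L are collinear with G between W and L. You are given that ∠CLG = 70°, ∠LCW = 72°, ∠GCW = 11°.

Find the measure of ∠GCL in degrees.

∠GCL = 61°

1. ∠CLW = 70°  [G on ray LW]
2. ∠CWL = 38°  [△CWL]
3. ∠CWG = 38°  [G on ray WL]
4. ∠CGW = 131°  [△CWG]
5. ∠CGL = 49°  [linear pair at G on WL]
6. ∠GCL = 61°  [△CGL]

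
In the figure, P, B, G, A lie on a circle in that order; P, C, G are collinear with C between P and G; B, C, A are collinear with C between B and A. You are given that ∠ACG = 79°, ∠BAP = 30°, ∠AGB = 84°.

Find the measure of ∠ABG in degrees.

1. ∠BCP = 79°  [vertical angles at C]
2. ∠BGP = 30°  [same arc PB]
3. ∠BCG = 101°  [linear pair at C on PG]
4. ∠ABG = 49°  [△BCG]

∠ABG = 49°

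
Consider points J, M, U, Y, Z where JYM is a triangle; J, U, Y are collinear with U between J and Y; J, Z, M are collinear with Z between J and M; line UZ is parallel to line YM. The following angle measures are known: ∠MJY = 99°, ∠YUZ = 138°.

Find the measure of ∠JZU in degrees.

∠JZU = 39°

1. ∠UJZ = 99°  [U on JY, Z on JM]
2. ∠JUZ = 42°  [linear pair at U on JY]
3. ∠JZU = 39°  [△JUZ]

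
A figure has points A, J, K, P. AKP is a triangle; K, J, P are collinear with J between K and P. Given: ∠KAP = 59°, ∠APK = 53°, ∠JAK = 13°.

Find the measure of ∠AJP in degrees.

∠AJP = 81°

1. ∠AKP = 68°  [△AKP]
2. ∠AKJ = 68°  [J on ray KP]
3. ∠AJK = 99°  [△AKJ]
4. ∠AJP = 81°  [linear pair at J on KP]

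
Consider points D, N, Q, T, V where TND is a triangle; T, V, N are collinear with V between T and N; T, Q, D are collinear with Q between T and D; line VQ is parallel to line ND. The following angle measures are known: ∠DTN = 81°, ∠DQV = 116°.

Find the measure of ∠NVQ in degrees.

1. ∠QTV = 81°  [V on TN, Q on TD]
2. ∠TQV = 64°  [linear pair at Q on TD]
3. ∠QVT = 35°  [△TVQ]
4. ∠NVQ = 145°  [linear pair at V on TN]

∠NVQ = 145°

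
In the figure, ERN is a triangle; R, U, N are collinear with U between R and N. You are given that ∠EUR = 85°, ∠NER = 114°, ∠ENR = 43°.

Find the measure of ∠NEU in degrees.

∠NEU = 42°

1. ∠EUN = 95°  [linear pair at U on RN]
2. ∠ENU = 43°  [U on ray NR]
3. ∠NEU = 42°  [△EUN]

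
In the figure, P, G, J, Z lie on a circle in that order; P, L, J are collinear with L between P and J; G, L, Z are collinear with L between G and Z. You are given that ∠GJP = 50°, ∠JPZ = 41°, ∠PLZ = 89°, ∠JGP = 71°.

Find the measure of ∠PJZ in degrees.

∠PJZ = 30°

1. ∠GPJ = 59°  [△PGJ]
2. ∠JLZ = 91°  [linear pair at L on PJ]
3. ∠GZJ = 59°  [same arc GJ]
4. ∠PJZ = 30°  [△JLZ]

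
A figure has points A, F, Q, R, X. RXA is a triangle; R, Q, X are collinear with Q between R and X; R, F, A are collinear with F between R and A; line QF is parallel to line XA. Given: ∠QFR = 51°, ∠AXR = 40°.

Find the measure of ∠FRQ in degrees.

1. ∠RAX = 51°  [QF∥XA, corresponding at F]
2. ∠ARX = 89°  [△RXA]
3. ∠FRQ = 89°  [Q on RX, F on RA]

∠FRQ = 89°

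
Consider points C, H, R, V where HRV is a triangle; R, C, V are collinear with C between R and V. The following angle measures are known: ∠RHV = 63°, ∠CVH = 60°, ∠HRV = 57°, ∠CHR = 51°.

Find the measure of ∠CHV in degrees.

∠CHV = 12°

1. ∠CRH = 57°  [C on ray RV]
2. ∠HCR = 72°  [△HRC]
3. ∠HCV = 108°  [linear pair at C on RV]
4. ∠CHV = 12°  [△HCV]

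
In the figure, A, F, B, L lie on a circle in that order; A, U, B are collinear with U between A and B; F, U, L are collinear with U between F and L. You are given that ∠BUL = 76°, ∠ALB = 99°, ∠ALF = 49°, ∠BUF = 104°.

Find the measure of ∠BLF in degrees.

∠BLF = 50°

1. ∠AFB = 81°  [cyclic AFBL, opposite ∠F+∠L]
2. ∠ABF = 49°  [same arc AF]
3. ∠BAF = 50°  [△AFB]
4. ∠BLF = 50°  [same arc FB]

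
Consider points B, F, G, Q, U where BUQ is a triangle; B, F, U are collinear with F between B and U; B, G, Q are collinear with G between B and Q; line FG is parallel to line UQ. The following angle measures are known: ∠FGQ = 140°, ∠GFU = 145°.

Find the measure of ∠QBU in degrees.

∠QBU = 105°

1. ∠BGF = 40°  [linear pair at G on BQ]
2. ∠BFG = 35°  [linear pair at F on BU]
3. ∠FBG = 105°  [△BFG]
4. ∠QBU = 105°  [F on BU, G on BQ]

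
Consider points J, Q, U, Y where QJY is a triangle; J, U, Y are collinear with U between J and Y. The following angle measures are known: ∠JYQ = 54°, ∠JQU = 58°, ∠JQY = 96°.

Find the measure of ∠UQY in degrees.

∠UQY = 38°

1. ∠QJY = 30°  [△QJY]
2. ∠QYU = 54°  [U on ray YJ]
3. ∠QJU = 30°  [U on ray JY]
4. ∠JUQ = 92°  [△QJU]
5. ∠QUY = 88°  [linear pair at U on JY]
6. ∠UQY = 38°  [△QUY]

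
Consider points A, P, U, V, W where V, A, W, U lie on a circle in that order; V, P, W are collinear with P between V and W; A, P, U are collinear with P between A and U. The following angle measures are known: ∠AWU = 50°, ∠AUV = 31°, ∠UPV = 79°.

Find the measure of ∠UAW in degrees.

∠UAW = 70°

1. ∠AWV = 31°  [same arc VA]
2. ∠APW = 79°  [vertical angles at P]
3. ∠UAW = 70°  [△APW]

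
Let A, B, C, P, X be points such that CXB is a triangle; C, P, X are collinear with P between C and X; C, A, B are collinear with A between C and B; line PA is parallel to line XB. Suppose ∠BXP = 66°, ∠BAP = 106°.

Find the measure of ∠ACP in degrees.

∠ACP = 40°

1. ∠BXC = 66°  [P on ray XC]
2. ∠CAP = 74°  [linear pair at A on CB]
3. ∠APC = 66°  [PA∥XB, corresponding at P]
4. ∠ACP = 40°  [△CPA]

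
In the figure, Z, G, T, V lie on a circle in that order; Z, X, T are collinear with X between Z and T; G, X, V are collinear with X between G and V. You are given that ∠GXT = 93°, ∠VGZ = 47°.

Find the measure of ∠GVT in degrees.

1. ∠VXZ = 93°  [vertical angles at X]
2. ∠VTZ = 47°  [same arc ZV]
3. ∠TXV = 87°  [linear pair at X on ZT]
4. ∠GVT = 46°  [△TXV]

∠GVT = 46°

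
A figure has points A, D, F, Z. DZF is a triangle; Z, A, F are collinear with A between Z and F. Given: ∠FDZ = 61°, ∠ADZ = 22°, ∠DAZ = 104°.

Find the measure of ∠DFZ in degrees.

∠DFZ = 65°

1. ∠AZD = 54°  [△DZA]
2. ∠DZF = 54°  [A on ray ZF]
3. ∠DFZ = 65°  [△DZF]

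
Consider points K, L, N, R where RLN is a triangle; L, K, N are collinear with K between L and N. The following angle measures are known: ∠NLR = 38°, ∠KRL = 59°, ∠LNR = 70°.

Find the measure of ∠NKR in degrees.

1. ∠KLR = 38°  [K on ray LN]
2. ∠LKR = 83°  [△RLK]
3. ∠NKR = 97°  [linear pair at K on LN]

∠NKR = 97°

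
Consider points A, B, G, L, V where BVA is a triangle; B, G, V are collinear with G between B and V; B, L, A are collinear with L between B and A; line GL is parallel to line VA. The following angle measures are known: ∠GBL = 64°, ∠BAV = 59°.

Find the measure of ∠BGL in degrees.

1. ∠ABV = 64°  [G on BV, L on BA]
2. ∠AVB = 57°  [△BVA]
3. ∠BGL = 57°  [GL∥VA, corresponding at G]

∠BGL = 57°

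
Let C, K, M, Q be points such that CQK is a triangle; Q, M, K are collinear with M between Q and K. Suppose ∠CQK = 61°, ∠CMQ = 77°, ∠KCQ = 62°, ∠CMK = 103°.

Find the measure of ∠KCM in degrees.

∠KCM = 20°

1. ∠CKQ = 57°  [△CQK]
2. ∠CKM = 57°  [M on ray KQ]
3. ∠KCM = 20°  [△CMK]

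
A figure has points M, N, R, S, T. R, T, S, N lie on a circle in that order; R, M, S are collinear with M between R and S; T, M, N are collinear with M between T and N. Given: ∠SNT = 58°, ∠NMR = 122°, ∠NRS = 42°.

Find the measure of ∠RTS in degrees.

1. ∠SRT = 58°  [same arc TS]
2. ∠SMT = 122°  [vertical angles at M]
3. ∠NTS = 42°  [same arc SN]
4. ∠RST = 16°  [△TMS]
5. ∠RTS = 106°  [△RTS]

∠RTS = 106°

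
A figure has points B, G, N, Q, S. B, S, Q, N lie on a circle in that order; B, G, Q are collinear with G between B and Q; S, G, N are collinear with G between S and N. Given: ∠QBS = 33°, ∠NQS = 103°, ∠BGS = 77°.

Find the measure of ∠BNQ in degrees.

∠BNQ = 66°

1. ∠QNS = 33°  [same arc SQ]
2. ∠NSQ = 44°  [△SQN]
3. ∠NGQ = 77°  [vertical angles at G]
4. ∠BQN = 70°  [△QGN]
5. ∠NBQ = 44°  [same arc QN]
6. ∠BNQ = 66°  [△BQN]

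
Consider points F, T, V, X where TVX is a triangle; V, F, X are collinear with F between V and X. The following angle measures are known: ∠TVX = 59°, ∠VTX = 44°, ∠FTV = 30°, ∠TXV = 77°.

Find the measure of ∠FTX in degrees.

∠FTX = 14°

1. ∠FVT = 59°  [F on ray VX]
2. ∠TFV = 91°  [△TVF]
3. ∠FXT = 77°  [F on ray XV]
4. ∠TFX = 89°  [linear pair at F on VX]
5. ∠FTX = 14°  [△TFX]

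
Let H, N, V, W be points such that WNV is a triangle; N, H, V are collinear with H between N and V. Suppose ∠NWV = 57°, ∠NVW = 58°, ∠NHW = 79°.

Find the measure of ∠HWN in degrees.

1. ∠VNW = 65°  [△WNV]
2. ∠HNW = 65°  [H on ray NV]
3. ∠HWN = 36°  [△WNH]

∠HWN = 36°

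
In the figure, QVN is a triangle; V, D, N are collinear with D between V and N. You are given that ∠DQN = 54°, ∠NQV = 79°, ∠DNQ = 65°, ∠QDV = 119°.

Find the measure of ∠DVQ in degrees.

∠DVQ = 36°

1. ∠QNV = 65°  [D on ray NV]
2. ∠NVQ = 36°  [△QVN]
3. ∠DVQ = 36°  [D on ray VN]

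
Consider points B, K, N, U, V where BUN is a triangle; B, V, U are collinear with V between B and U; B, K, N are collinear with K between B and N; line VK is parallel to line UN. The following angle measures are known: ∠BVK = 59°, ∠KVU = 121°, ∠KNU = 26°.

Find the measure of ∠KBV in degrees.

∠KBV = 95°

1. ∠BUN = 59°  [VK∥UN, corresponding at V]
2. ∠BNU = 26°  [K on ray NB]
3. ∠NBU = 95°  [△BUN]
4. ∠KBV = 95°  [V on BU, K on BN]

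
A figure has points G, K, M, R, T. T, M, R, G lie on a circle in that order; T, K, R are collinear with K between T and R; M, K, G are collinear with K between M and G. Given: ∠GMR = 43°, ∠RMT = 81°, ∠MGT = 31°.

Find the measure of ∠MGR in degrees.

∠MGR = 68°

1. ∠GTR = 43°  [same arc RG]
2. ∠RGT = 99°  [cyclic TMRG, opposite ∠M+∠G]
3. ∠GKT = 106°  [△TKG]
4. ∠GRT = 38°  [△TRG]
5. ∠GKR = 74°  [linear pair at K on TR]
6. ∠MGR = 68°  [△RKG]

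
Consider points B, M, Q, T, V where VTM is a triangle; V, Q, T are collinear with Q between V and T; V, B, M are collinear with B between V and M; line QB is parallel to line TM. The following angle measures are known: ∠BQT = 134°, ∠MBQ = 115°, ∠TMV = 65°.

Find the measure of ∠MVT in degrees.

∠MVT = 69°

1. ∠BQV = 46°  [linear pair at Q on VT]
2. ∠QBV = 65°  [linear pair at B on VM]
3. ∠BVQ = 69°  [△VQB]
4. ∠MVT = 69°  [Q on VT, B on VM]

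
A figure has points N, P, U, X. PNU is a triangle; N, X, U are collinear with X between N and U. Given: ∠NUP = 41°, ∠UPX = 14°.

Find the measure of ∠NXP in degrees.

1. ∠PUX = 41°  [X on ray UN]
2. ∠PXU = 125°  [△PXU]
3. ∠NXP = 55°  [linear pair at X on NU]

∠NXP = 55°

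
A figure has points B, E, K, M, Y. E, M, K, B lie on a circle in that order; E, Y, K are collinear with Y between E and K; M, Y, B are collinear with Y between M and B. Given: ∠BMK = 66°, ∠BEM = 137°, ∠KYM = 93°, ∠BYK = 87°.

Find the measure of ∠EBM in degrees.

∠EBM = 21°

1. ∠BEK = 66°  [same arc KB]
2. ∠BYE = 93°  [vertical angles at Y]
3. ∠EBM = 21°  [△EYB]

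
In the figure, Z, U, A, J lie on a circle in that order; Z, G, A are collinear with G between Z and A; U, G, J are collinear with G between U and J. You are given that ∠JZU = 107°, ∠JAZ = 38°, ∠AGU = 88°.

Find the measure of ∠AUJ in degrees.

1. ∠JUZ = 38°  [same arc ZJ]
2. ∠JGZ = 88°  [vertical angles at G]
3. ∠UJZ = 35°  [△ZUJ]
4. ∠AZJ = 57°  [△ZGJ]
5. ∠AUJ = 57°  [same arc AJ]

∠AUJ = 57°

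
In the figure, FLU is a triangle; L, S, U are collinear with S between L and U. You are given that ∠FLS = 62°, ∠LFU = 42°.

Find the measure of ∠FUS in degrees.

∠FUS = 76°

1. ∠FLU = 62°  [S on ray LU]
2. ∠FUL = 76°  [△FLU]
3. ∠FUS = 76°  [S on ray UL]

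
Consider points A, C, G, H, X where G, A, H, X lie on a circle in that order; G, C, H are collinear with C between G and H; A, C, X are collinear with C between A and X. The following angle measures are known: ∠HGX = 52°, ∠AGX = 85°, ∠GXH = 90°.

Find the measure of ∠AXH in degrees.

1. ∠HAX = 52°  [same arc HX]
2. ∠AHX = 95°  [cyclic GAHX, opposite ∠G+∠H]
3. ∠AXH = 33°  [△AHX]

∠AXH = 33°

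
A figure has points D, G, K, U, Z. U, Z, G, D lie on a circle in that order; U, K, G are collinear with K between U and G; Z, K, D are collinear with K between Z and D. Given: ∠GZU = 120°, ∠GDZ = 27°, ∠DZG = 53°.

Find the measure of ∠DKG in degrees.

1. ∠GDU = 60°  [cyclic UZGD, opposite ∠Z+∠D]
2. ∠DUG = 53°  [same arc GD]
3. ∠DGU = 67°  [△UGD]
4. ∠DKG = 86°  [△GKD]

∠DKG = 86°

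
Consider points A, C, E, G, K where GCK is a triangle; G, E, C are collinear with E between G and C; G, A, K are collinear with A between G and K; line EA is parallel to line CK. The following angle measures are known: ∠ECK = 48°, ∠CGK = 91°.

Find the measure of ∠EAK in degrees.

∠EAK = 139°

1. ∠GCK = 48°  [E on ray CG]
2. ∠CKG = 41°  [△GCK]
3. ∠EAG = 41°  [EA∥CK, corresponding at A]
4. ∠EAK = 139°  [linear pair at A on GK]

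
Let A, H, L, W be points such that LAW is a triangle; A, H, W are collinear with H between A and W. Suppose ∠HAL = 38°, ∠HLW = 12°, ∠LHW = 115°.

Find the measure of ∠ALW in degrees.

1. ∠LAW = 38°  [H on ray AW]
2. ∠HWL = 53°  [△LHW]
3. ∠AWL = 53°  [H on ray WA]
4. ∠ALW = 89°  [△LAW]

∠ALW = 89°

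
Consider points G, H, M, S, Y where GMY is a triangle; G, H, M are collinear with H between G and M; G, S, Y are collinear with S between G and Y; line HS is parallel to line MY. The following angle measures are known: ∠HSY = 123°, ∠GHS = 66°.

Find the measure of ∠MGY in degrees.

1. ∠GSH = 57°  [linear pair at S on GY]
2. ∠HGS = 57°  [△GHS]
3. ∠MGY = 57°  [H on GM, S on GY]

∠MGY = 57°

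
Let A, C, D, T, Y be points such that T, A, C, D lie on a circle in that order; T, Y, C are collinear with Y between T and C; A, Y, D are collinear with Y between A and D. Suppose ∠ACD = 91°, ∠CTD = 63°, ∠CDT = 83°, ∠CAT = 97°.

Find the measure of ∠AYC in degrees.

1. ∠CAD = 63°  [same arc CD]
2. ∠DCT = 34°  [△TCD]
3. ∠ADC = 26°  [△ACD]
4. ∠DAT = 34°  [same arc TD]
5. ∠ATC = 26°  [same arc AC]
6. ∠AYT = 120°  [△TYA]
7. ∠AYC = 60°  [linear pair at Y on TC]

∠AYC = 60°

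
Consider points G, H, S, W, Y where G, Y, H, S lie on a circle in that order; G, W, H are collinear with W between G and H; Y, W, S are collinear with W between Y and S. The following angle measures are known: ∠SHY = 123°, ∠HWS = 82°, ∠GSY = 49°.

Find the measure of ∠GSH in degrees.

∠GSH = 73°

1. ∠SGY = 57°  [cyclic GYHS, opposite ∠G+∠H]
2. ∠GWS = 98°  [linear pair at W on GH]
3. ∠GYS = 74°  [△GYS]
4. ∠HGS = 33°  [△GWS]
5. ∠GHS = 74°  [same arc GS]
6. ∠GSH = 73°  [△GHS]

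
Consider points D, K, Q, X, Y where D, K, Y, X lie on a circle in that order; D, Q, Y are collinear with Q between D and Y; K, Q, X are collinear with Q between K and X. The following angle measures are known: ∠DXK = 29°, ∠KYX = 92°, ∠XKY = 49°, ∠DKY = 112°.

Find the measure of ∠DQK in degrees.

∠DQK = 78°

1. ∠DYK = 29°  [same arc DK]
2. ∠KQY = 102°  [△KQY]
3. ∠DQK = 78°  [linear pair at Q on DY]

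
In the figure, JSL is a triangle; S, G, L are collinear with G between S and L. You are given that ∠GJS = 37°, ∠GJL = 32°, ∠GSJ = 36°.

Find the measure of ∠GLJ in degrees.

1. ∠JGS = 107°  [△JSG]
2. ∠JGL = 73°  [linear pair at G on SL]
3. ∠GLJ = 75°  [△JGL]

∠GLJ = 75°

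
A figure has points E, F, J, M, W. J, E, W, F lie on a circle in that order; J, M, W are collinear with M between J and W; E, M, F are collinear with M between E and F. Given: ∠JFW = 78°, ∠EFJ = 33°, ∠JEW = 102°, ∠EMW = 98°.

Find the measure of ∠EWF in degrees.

1. ∠EWJ = 33°  [same arc JE]
2. ∠EJW = 45°  [△JEW]
3. ∠FEW = 49°  [△EMW]
4. ∠EFW = 45°  [same arc EW]
5. ∠EWF = 86°  [△EWF]

∠EWF = 86°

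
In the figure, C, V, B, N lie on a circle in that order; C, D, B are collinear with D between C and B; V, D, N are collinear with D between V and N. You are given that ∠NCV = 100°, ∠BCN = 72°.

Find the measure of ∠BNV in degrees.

∠BNV = 28°

1. ∠NBV = 80°  [cyclic CVBN, opposite ∠C+∠B]
2. ∠BVN = 72°  [same arc BN]
3. ∠BNV = 28°  [△VBN]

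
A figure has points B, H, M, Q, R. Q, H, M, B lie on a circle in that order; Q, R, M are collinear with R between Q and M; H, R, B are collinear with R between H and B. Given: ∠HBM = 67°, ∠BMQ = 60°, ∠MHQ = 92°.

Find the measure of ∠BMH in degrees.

∠BMH = 81°

1. ∠MBQ = 88°  [cyclic QHMB, opposite ∠H+∠B]
2. ∠BQM = 32°  [△QMB]
3. ∠BHM = 32°  [same arc MB]
4. ∠BMH = 81°  [△HMB]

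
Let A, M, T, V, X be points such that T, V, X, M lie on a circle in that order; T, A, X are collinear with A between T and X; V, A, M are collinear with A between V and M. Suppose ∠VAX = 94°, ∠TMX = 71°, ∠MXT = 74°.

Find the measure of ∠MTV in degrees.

∠MTV = 55°

1. ∠MAT = 94°  [vertical angles at A]
2. ∠MTX = 35°  [△TXM]
3. ∠MVT = 74°  [same arc TM]
4. ∠TMV = 51°  [△TAM]
5. ∠MTV = 55°  [△TVM]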